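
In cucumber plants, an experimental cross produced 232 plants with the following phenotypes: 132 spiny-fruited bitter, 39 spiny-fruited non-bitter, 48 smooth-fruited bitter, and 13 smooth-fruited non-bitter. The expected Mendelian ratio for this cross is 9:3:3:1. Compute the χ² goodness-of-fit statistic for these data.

1.103

Under the 9:3:3:1 hypothesis (Σ ratio = 16, N = 232):
  spiny-fruited bitter: 232 × 9/16 = 130.5
  spiny-fruited non-bitter: 232 × 3/16 = 43.5
  smooth-fruited bitter: 232 × 3/16 = 43.5
  smooth-fruited non-bitter: 232 × 1/16 = 14.5
χ² = Σ (O − E)² / E
  spiny-fruited bitter: (132 − 130.5)² / 130.5 = 0.0172
  spiny-fruited non-bitter: (39 − 43.5)² / 43.5 = 0.4655
  smooth-fruited bitter: (48 − 43.5)² / 43.5 = 0.4655
  smooth-fruited non-bitter: (13 − 14.5)² / 14.5 = 0.1552
χ² = 0.0172 + 0.4655 + 0.4655 + 0.1552 = 1.1034 ≈ 1.103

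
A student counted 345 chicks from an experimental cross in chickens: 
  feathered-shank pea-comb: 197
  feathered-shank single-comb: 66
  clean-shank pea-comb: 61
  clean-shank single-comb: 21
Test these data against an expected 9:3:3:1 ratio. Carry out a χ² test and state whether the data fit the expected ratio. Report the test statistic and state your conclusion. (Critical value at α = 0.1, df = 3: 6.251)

0.296; consistent

Total ratio parts = 16. Expected numbers out of 345:
  feathered-shank pea-comb: 345 × 9/16 = 194.0625
  feathered-shank single-comb: 345 × 3/16 = 64.6875
  clean-shank pea-comb: 345 × 3/16 = 64.6875
  clean-shank single-comb: 345 × 1/16 = 21.5625
χ² = Σ (O − E)² / E
  feathered-shank pea-comb: (197 − 194.0625)² / 194.0625 = 0.0445
  feathered-shank single-comb: (66 − 64.6875)² / 64.6875 = 0.0266
  clean-shank pea-comb: (61 − 64.6875)² / 64.6875 = 0.2102
  clean-shank single-comb: (21 − 21.5625)² / 21.5625 = 0.0147
χ² = 0.0445 + 0.0266 + 0.2102 + 0.0147 = 0.296
Degrees of freedom = 4 − 1 = 3; critical value at α = 0.1 is 6.251.
Since 0.296 < 6.251, we fail to reject the null hypothesis — the data are consistent with the 9:3:3:1 ratio.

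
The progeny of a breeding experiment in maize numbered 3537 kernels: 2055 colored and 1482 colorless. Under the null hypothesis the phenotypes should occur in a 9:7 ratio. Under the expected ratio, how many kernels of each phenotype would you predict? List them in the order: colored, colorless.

1989.5625, 1547.4375

Total ratio parts = 16. Expected numbers out of 3537:
  colored: 3537 × 9/16 = 1989.5625
  colorless: 3537 × 7/16 = 1547.4375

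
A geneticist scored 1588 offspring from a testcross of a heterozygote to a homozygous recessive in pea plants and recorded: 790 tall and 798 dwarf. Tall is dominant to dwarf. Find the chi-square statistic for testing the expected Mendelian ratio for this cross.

A testcross of a heterozygote (Aa × aa) gives a 1:1 phenotypic ratio.
Total ratio parts = 2. Expected numbers out of 1588:
  tall: 1588 × 1/2 = 794
  dwarf: 1588 × 1/2 = 794
χ² = Σ (O − E)² / E
  tall: (790 − 794)² / 794 = 0.0202
  dwarf: (798 − 794)² / 794 = 0.0202
χ² = 0.0202 + 0.0202 = 0.0404 ≈ 0.040

0.040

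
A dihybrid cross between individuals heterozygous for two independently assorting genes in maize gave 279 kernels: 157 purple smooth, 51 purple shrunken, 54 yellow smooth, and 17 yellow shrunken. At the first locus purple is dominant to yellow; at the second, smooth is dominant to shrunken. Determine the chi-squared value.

A dihybrid F₂ with independent assortment and complete dominance at both loci gives a 9:3:3:1 phenotypic ratio.
Total ratio parts = 16. Expected numbers out of 279:
  purple smooth: 279 × 9/16 = 156.9375
  purple shrunken: 279 × 3/16 = 52.3125
  yellow smooth: 279 × 3/16 = 52.3125
  yellow shrunken: 279 × 1/16 = 17.4375
χ² = Σ (O − E)² / E
  purple smooth: (157 − 156.9375)² / 156.9375 = 0.0000
  purple shrunken: (51 − 52.3125)² / 52.3125 = 0.0329
  yellow smooth: (54 − 52.3125)² / 52.3125 = 0.0544
  yellow shrunken: (17 − 17.4375)² / 17.4375 = 0.0110
χ² = 0.0000 + 0.0329 + 0.0544 + 0.0110 = 0.0983 ≈ 0.098

0.098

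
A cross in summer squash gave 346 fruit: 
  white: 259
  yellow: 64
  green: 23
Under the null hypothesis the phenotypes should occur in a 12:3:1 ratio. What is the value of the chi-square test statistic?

0.100

Under the 12:3:1 hypothesis (Σ ratio = 16, N = 346):
  white: 346 × 12/16 = 259.5
  yellow: 346 × 3/16 = 64.875
  green: 346 × 1/16 = 21.625
χ² = Σ (O − E)² / E
  white: (259 − 259.5)² / 259.5 = 0.0010
  yellow: (64 − 64.875)² / 64.875 = 0.0118
  green: (23 − 21.625)² / 21.625 = 0.0874
χ² = 0.0010 + 0.0118 + 0.0874 = 0.1002 ≈ 0.100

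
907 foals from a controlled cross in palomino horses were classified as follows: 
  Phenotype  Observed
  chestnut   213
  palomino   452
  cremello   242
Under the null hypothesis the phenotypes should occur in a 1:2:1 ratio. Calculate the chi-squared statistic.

The 1:2:1 ratio has 4 parts, so with N = 907 the expected counts are:
  chestnut: 907 × 1/4 = 226.75
  palomino: 907 × 2/4 = 453.5
  cremello: 907 × 1/4 = 226.75
χ² = Σ (O − E)² / E
  chestnut: (213 − 226.75)² / 226.75 = 0.8338
  palomino: (452 − 453.5)² / 453.5 = 0.0050
  cremello: (242 − 226.75)² / 226.75 = 1.0256
χ² = 0.8338 + 0.0050 + 1.0256 = 1.8644 ≈ 1.864

1.864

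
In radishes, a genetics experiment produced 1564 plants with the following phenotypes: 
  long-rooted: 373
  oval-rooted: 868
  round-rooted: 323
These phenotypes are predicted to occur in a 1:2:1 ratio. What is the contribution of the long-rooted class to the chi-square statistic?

0.829

Under the 1:2:1 hypothesis (Σ ratio = 4, N = 1564):
  long-rooted: 1564 × 1/4 = 391
  oval-rooted: 1564 × 2/4 = 782
  round-rooted: 1564 × 1/4 = 391
Contribution of long-rooted: (373 − 391)² / 391 = 0.8286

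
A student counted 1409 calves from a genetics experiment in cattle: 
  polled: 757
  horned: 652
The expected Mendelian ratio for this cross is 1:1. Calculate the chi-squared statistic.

The 1:1 ratio has 2 parts, so with N = 1409 the expected counts are:
  polled: 1409 × 1/2 = 704.5
  horned: 1409 × 1/2 = 704.5
χ² = Σ (O − E)² / E
  polled: (757 − 704.5)² / 704.5 = 3.9123
  horned: (652 − 704.5)² / 704.5 = 3.9123
χ² = 3.9123 + 3.9123 = 7.8246 ≈ 7.825

7.825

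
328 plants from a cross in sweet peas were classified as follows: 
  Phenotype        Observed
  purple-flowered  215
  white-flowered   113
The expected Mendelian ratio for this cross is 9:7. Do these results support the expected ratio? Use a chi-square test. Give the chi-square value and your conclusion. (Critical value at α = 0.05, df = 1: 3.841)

Expected counts for N = 328 under a 9:7 ratio (total parts = 16):
  purple-flowered: 328 × 9/16 = 184.5
  white-flowered: 328 × 7/16 = 143.5
χ² = Σ (O − E)² / E
  purple-flowered: (215 − 184.5)² / 184.5 = 5.0420
  white-flowered: (113 − 143.5)² / 143.5 = 6.4826
χ² = 5.0420 + 6.4826 = 11.5246 ≈ 11.525
Degrees of freedom = 2 − 1 = 1; critical value at α = 0.05 is 3.841.
Since 11.525 > 3.841, we reject the null hypothesis — the data do not fit the 9:7 ratio.

11.525; not consistent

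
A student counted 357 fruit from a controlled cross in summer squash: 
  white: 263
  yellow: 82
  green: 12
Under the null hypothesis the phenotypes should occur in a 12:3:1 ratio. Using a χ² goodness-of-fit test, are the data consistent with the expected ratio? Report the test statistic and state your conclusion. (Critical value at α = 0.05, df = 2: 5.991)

8.240; not consistent

Under the 12:3:1 hypothesis (Σ ratio = 16, N = 357):
  white: 357 × 12/16 = 267.75
  yellow: 357 × 3/16 = 66.9375
  green: 357 × 1/16 = 22.3125
χ² = Σ (O − E)² / E
  white: (263 − 267.75)² / 267.75 = 0.0843
  yellow: (82 − 66.9375)² / 66.9375 = 3.3894
  green: (12 − 22.3125)² / 22.3125 = 4.7663
χ² = 0.0843 + 3.3894 + 4.7663 = 8.240
Degrees of freedom = 3 − 1 = 2; critical value at α = 0.05 is 5.991.
Since 8.240 > 5.991, we reject the null hypothesis — the data do not fit the 12:3:1 ratio.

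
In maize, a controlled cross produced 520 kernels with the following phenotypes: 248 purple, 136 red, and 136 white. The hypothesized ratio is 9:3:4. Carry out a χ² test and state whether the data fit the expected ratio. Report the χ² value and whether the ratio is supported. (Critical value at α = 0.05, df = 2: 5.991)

22.250; not consistent

Total ratio parts = 16. Expected numbers out of 520:
  purple: 520 × 9/16 = 292.5
  red: 520 × 3/16 = 97.5
  white: 520 × 4/16 = 130
χ² = Σ (O − E)² / E
  purple: (248 − 292.5)² / 292.5 = 6.7701
  red: (136 − 97.5)² / 97.5 = 15.2026
  white: (136 − 130)² / 130 = 0.2769
χ² = 6.7701 + 15.2026 + 0.2769 = 22.2496 ≈ 22.250
Degrees of freedom = 3 − 1 = 2; critical value at α = 0.05 is 5.991.
Since 22.250 > 5.991, we reject the null hypothesis — the data do not fit the 9:3:4 ratio.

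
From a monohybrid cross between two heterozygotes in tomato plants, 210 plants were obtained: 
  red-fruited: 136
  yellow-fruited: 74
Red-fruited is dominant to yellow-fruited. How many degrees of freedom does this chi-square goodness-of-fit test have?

1

For a monohybrid cross between heterozygotes with complete dominance, the expected phenotypic ratio is 3:1.
A goodness-of-fit test with 2 phenotype classes has df = 2 − 1 = 1.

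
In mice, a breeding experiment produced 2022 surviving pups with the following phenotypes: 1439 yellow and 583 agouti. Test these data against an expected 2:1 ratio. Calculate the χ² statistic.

Under the 2:1 hypothesis (Σ ratio = 3, N = 2022):
  yellow: 2022 × 2/3 = 1348
  agouti: 2022 × 1/3 = 674
χ² = Σ (O − E)² / E
  yellow: (1439 − 1348)² / 1348 = 6.1432
  agouti: (583 − 674)² / 674 = 12.2864
χ² = 6.1432 + 12.2864 = 18.4296 ≈ 18.430

18.430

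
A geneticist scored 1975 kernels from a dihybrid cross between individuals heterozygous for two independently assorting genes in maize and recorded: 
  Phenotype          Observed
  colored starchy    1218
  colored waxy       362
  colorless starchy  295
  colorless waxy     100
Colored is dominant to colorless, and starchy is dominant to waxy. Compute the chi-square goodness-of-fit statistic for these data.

30.271

A dihybrid F₂ with independent assortment and complete dominance at both loci gives a 9:3:3:1 phenotypic ratio.
The 9:3:3:1 ratio has 16 parts, so with N = 1975 the expected counts are:
  colored starchy: 1975 × 9/16 = 1110.9375
  colored waxy: 1975 × 3/16 = 370.3125
  colorless starchy: 1975 × 3/16 = 370.3125
  colorless waxy: 1975 × 1/16 = 123.4375
χ² = Σ (O − E)² / E
  colored starchy: (1218 − 1110.9375)² / 1110.9375 = 10.3178
  colored waxy: (362 − 370.3125)² / 370.3125 = 0.1866
  colorless starchy: (295 − 370.3125)² / 370.3125 = 15.3167
  colorless waxy: (100 − 123.4375)² / 123.4375 = 4.4502
χ² = 10.3178 + 0.1866 + 15.3167 + 4.4502 = 30.2713 ≈ 30.271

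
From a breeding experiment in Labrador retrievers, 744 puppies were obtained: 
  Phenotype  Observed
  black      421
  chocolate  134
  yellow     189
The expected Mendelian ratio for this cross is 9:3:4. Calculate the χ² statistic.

Expected counts for N = 744 under a 9:3:4 ratio (total parts = 16):
  black: 744 × 9/16 = 418.5
  chocolate: 744 × 3/16 = 139.5
  yellow: 744 × 4/16 = 186
χ² = Σ (O − E)² / E
  black: (421 − 418.5)² / 418.5 = 0.0149
  chocolate: (134 − 139.5)² / 139.5 = 0.2168
  yellow: (189 − 186)² / 186 = 0.0484
χ² = 0.0149 + 0.2168 + 0.0484 = 0.2801 ≈ 0.280

0.280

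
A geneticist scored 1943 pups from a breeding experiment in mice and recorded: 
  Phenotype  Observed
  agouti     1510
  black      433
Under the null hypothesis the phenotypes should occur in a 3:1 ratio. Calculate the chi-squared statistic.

7.638

Under the 3:1 hypothesis (Σ ratio = 4, N = 1943):
  agouti: 1943 × 3/4 = 1457.25
  black: 1943 × 1/4 = 485.75
χ² = Σ (O − E)² / E
  agouti: (1510 − 1457.25)² / 1457.25 = 1.9095
  black: (433 − 485.75)² / 485.75 = 5.7284
χ² = 1.9095 + 5.7284 = 7.6379 ≈ 7.638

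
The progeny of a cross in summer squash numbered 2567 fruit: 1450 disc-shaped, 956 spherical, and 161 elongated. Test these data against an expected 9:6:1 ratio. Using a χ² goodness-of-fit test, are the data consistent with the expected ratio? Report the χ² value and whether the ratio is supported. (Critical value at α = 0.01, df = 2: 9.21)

0.073; consistent

Under the 9:6:1 hypothesis (Σ ratio = 16, N = 2567):
  disc-shaped: 2567 × 9/16 = 1443.9375
  spherical: 2567 × 6/16 = 962.625
  elongated: 2567 × 1/16 = 160.4375
χ² = Σ (O − E)² / E
  disc-shaped: (1450 − 1443.9375)² / 1443.9375 = 0.0255
  spherical: (956 − 962.625)² / 962.625 = 0.0456
  elongated: (161 − 160.4375)² / 160.4375 = 0.0020
χ² = 0.0255 + 0.0456 + 0.0020 = 0.0731 ≈ 0.073
Degrees of freedom = 3 − 1 = 2; critical value at α = 0.01 is 9.21.
Since 0.073 < 9.21, we fail to reject the null hypothesis — the data are consistent with the 9:6:1 ratio.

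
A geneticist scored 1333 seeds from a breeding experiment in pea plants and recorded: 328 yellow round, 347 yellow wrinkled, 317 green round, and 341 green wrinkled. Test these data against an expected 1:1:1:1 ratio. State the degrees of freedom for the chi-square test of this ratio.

3

A goodness-of-fit test with 4 phenotype classes has df = 4 − 1 = 3.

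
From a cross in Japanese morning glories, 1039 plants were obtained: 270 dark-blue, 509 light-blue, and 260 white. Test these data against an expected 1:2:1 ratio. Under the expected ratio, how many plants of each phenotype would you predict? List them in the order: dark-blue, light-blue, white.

259.75, 519.5, 259.75

Total ratio parts = 4. Expected numbers out of 1039:
  dark-blue: 1039 × 1/4 = 259.75
  light-blue: 1039 × 2/4 = 519.5
  white: 1039 × 1/4 = 259.75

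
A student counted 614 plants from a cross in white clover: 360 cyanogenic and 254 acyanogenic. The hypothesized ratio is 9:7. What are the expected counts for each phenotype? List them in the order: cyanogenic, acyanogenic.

Expected counts for N = 614 under a 9:7 ratio (total parts = 16):
  cyanogenic: 614 × 9/16 = 345.375
  acyanogenic: 614 × 7/16 = 268.625

345.375, 268.625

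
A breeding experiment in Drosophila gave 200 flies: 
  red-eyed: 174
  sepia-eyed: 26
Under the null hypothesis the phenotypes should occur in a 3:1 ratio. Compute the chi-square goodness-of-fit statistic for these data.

Total ratio parts = 4. Expected numbers out of 200:
  red-eyed: 200 × 3/4 = 150
  sepia-eyed: 200 × 1/4 = 50
χ² = Σ (O − E)² / E
  red-eyed: (174 − 150)² / 150 = 3.8400
  sepia-eyed: (26 − 50)² / 50 = 11.5200
χ² = 3.8400 + 11.5200 = 15.360

15.360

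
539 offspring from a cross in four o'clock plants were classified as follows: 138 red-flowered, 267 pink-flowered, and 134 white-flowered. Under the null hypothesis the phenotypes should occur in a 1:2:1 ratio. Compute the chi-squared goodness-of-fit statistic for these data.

The 1:2:1 ratio has 4 parts, so with N = 539 the expected counts are:
  red-flowered: 539 × 1/4 = 134.75
  pink-flowered: 539 × 2/4 = 269.5
  white-flowered: 539 × 1/4 = 134.75
χ² = Σ (O − E)² / E
  red-flowered: (138 − 134.75)² / 134.75 = 0.0784
  pink-flowered: (267 − 269.5)² / 269.5 = 0.0232
  white-flowered: (134 − 134.75)² / 134.75 = 0.0042
χ² = 0.0784 + 0.0232 + 0.0042 = 0.1058 ≈ 0.106

0.106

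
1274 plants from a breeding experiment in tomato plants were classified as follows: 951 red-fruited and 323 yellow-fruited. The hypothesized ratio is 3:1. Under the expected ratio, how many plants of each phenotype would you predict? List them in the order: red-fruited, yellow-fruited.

The 3:1 ratio has 4 parts, so with N = 1274 the expected counts are:
  red-fruited: 1274 × 3/4 = 955.5
  yellow-fruited: 1274 × 1/4 = 318.5

955.5, 318.5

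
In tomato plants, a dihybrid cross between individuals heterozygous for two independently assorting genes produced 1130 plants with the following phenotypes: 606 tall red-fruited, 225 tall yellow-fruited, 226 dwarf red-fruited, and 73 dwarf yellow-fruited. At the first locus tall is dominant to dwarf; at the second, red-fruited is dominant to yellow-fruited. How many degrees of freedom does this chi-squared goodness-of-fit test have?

3

A dihybrid F₂ with independent assortment and complete dominance at both loci gives a 9:3:3:1 phenotypic ratio.
A goodness-of-fit test with 4 phenotype classes has df = 4 − 1 = 3.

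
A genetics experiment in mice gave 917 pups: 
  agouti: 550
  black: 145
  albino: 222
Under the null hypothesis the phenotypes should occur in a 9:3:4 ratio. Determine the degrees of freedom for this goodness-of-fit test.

2

A goodness-of-fit test with 3 phenotype classes has df = 3 − 1 = 2.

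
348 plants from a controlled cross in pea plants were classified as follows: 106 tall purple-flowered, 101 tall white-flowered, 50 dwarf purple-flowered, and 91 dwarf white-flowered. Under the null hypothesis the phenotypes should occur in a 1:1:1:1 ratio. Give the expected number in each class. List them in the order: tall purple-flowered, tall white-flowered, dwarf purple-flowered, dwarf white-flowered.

Total ratio parts = 4. Expected numbers out of 348:
  tall purple-flowered: 348 × 1/4 = 87
  tall white-flowered: 348 × 1/4 = 87
  dwarf purple-flowered: 348 × 1/4 = 87
  dwarf white-flowered: 348 × 1/4 = 87

87, 87, 87, 87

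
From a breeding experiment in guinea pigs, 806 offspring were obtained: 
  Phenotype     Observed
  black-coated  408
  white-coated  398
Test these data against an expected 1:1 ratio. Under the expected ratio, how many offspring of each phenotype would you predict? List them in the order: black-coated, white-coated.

403, 403

The 1:1 ratio has 2 parts, so with N = 806 the expected counts are:
  black-coated: 806 × 1/2 = 403
  white-coated: 806 × 1/2 = 403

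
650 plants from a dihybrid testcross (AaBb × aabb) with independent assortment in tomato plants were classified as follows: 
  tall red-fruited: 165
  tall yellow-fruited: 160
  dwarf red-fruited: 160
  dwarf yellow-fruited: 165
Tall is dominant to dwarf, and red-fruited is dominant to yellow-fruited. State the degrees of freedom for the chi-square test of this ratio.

3

A dihybrid testcross with independent assortment gives a 1:1:1:1 ratio.
A goodness-of-fit test with 4 phenotype classes has df = 4 − 1 = 3.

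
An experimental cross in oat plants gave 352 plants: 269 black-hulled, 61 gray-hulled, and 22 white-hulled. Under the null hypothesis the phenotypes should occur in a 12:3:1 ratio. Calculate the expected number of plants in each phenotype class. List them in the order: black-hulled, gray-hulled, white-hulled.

Under the 12:3:1 hypothesis (Σ ratio = 16, N = 352):
  black-hulled: 352 × 12/16 = 264
  gray-hulled: 352 × 3/16 = 66
  white-hulled: 352 × 1/16 = 22

264, 66, 22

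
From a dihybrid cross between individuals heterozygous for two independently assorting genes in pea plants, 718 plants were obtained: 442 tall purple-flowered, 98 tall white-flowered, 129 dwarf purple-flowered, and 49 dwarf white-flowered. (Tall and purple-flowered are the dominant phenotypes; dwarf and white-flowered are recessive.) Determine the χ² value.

A dihybrid F₂ with independent assortment and complete dominance at both loci gives a 9:3:3:1 phenotypic ratio.
The 9:3:3:1 ratio has 16 parts, so with N = 718 the expected counts are:
  tall purple-flowered: 718 × 9/16 = 403.875
  tall white-flowered: 718 × 3/16 = 134.625
  dwarf purple-flowered: 718 × 3/16 = 134.625
  dwarf white-flowered: 718 × 1/16 = 44.875
χ² = Σ (O − E)² / E
  tall purple-flowered: (442 − 403.875)² / 403.875 = 3.5989
  tall white-flowered: (98 − 134.625)² / 134.625 = 9.9639
  dwarf purple-flowered: (129 − 134.625)² / 134.625 = 0.2350
  dwarf white-flowered: (49 − 44.875)² / 44.875 = 0.3792
χ² = 3.5989 + 9.9639 + 0.2350 + 0.3792 = 14.177

14.177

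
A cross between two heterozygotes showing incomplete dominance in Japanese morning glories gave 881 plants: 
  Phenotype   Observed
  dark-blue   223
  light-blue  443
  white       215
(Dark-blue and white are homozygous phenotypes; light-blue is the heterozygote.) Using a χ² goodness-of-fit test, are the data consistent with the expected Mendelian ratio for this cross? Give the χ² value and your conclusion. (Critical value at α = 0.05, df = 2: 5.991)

With incomplete dominance, a heterozygote × heterozygote cross gives a 1:2:1 phenotypic ratio.
Under the 1:2:1 hypothesis (Σ ratio = 4, N = 881):
  dark-blue: 881 × 1/4 = 220.25
  light-blue: 881 × 2/4 = 440.5
  white: 881 × 1/4 = 220.25
χ² = Σ (O − E)² / E
  dark-blue: (223 − 220.25)² / 220.25 = 0.0343
  light-blue: (443 − 440.5)² / 440.5 = 0.0142
  white: (215 − 220.25)² / 220.25 = 0.1251
χ² = 0.0343 + 0.0142 + 0.1251 = 0.1736 ≈ 0.174
Degrees of freedom = 3 − 1 = 2; critical value at α = 0.05 is 5.991.
Since 0.174 < 5.991, we fail to reject the null hypothesis — the data are consistent with the 1:2:1 ratio.

0.174; consistent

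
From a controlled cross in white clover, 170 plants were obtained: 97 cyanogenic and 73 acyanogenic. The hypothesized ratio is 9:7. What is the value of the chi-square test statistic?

The 9:7 ratio has 16 parts, so with N = 170 the expected counts are:
  cyanogenic: 170 × 9/16 = 95.625
  acyanogenic: 170 × 7/16 = 74.375
χ² = Σ (O − E)² / E
  cyanogenic: (97 − 95.625)² / 95.625 = 0.0198
  acyanogenic: (73 − 74.375)² / 74.375 = 0.0254
χ² = 0.0198 + 0.0254 = 0.0452 ≈ 0.045

0.045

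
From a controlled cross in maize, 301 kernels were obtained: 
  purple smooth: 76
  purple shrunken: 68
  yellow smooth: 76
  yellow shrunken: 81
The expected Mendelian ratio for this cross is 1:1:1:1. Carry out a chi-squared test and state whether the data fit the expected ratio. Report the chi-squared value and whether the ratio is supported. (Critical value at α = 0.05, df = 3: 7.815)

The 1:1:1:1 ratio has 4 parts, so with N = 301 the expected counts are:
  purple smooth: 301 × 1/4 = 75.25
  purple shrunken: 301 × 1/4 = 75.25
  yellow smooth: 301 × 1/4 = 75.25
  yellow shrunken: 301 × 1/4 = 75.25
χ² = Σ (O − E)² / E
  purple smooth: (76 − 75.25)² / 75.25 = 0.0075
  purple shrunken: (68 − 75.25)² / 75.25 = 0.6985
  yellow smooth: (76 − 75.25)² / 75.25 = 0.0075
  yellow shrunken: (81 − 75.25)² / 75.25 = 0.4394
χ² = 0.0075 + 0.6985 + 0.0075 + 0.4394 = 1.1529 ≈ 1.153
Degrees of freedom = 4 − 1 = 3; critical value at α = 0.05 is 7.815.
Since 1.153 < 7.815, we fail to reject the null hypothesis — the data are consistent with the 1:1:1:1 ratio.

1.153; consistent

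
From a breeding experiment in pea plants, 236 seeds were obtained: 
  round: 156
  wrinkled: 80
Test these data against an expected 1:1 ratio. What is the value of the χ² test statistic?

The 1:1 ratio has 2 parts, so with N = 236 the expected counts are:
  round: 236 × 1/2 = 118
  wrinkled: 236 × 1/2 = 118
χ² = Σ (O − E)² / E
  round: (156 − 118)² / 118 = 12.2373
  wrinkled: (80 − 118)² / 118 = 12.2373
χ² = 12.2373 + 12.2373 = 24.4746 ≈ 24.475

24.475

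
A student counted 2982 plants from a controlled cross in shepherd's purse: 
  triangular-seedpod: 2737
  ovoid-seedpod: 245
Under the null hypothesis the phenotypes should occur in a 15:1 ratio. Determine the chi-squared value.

Expected counts for N = 2982 under a 15:1 ratio (total parts = 16):
  triangular-seedpod: 2982 × 15/16 = 2795.625
  ovoid-seedpod: 2982 × 1/16 = 186.375
χ² = Σ (O − E)² / E
  triangular-seedpod: (2737 − 2795.625)² / 2795.625 = 1.2294
  ovoid-seedpod: (245 − 186.375)² / 186.375 = 18.4407
χ² = 1.2294 + 18.4407 = 19.6701 ≈ 19.670

19.670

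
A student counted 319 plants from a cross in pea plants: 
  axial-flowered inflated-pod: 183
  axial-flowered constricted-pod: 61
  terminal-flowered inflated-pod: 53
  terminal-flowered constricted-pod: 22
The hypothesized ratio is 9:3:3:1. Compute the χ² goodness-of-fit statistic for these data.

Total ratio parts = 16. Expected numbers out of 319:
  axial-flowered inflated-pod: 319 × 9/16 = 179.4375
  axial-flowered constricted-pod: 319 × 3/16 = 59.8125
  terminal-flowered inflated-pod: 319 × 3/16 = 59.8125
  terminal-flowered constricted-pod: 319 × 1/16 = 19.9375
χ² = Σ (O − E)² / E
  axial-flowered inflated-pod: (183 − 179.4375)² / 179.4375 = 0.0707
  axial-flowered constricted-pod: (61 − 59.8125)² / 59.8125 = 0.0236
  terminal-flowered inflated-pod: (53 − 59.8125)² / 59.8125 = 0.7759
  terminal-flowered constricted-pod: (22 − 19.9375)² / 19.9375 = 0.2134
χ² = 0.0707 + 0.0236 + 0.7759 + 0.2134 = 1.0836 ≈ 1.084

1.084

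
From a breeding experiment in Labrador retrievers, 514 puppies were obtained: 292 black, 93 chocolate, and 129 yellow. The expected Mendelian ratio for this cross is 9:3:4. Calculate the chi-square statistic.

0.149

Under the 9:3:4 hypothesis (Σ ratio = 16, N = 514):
  black: 514 × 9/16 = 289.125
  chocolate: 514 × 3/16 = 96.375
  yellow: 514 × 4/16 = 128.5
χ² = Σ (O − E)² / E
  black: (292 − 289.125)² / 289.125 = 0.0286
  chocolate: (93 − 96.375)² / 96.375 = 0.1182
  yellow: (129 − 128.5)² / 128.5 = 0.0019
χ² = 0.0286 + 0.1182 + 0.0019 = 0.1487 ≈ 0.149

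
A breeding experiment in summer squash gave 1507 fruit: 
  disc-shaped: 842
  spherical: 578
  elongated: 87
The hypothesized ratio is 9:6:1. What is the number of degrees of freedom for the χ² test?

A goodness-of-fit test with 3 phenotype classes has df = 3 − 1 = 2.

2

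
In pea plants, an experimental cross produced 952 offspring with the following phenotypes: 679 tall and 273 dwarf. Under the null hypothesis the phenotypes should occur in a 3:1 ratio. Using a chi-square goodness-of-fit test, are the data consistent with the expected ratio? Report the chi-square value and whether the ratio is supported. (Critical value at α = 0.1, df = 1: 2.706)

6.863; not consistent

Total ratio parts = 4. Expected numbers out of 952:
  tall: 952 × 3/4 = 714
  dwarf: 952 × 1/4 = 238
χ² = Σ (O − E)² / E
  tall: (679 − 714)² / 714 = 1.7157
  dwarf: (273 − 238)² / 238 = 5.1471
χ² = 1.7157 + 5.1471 = 6.8628 ≈ 6.863
Degrees of freedom = 2 − 1 = 1; critical value at α = 0.1 is 2.706.
Since 6.863 > 2.706, we reject the null hypothesis — the data do not fit the 3:1 ratio.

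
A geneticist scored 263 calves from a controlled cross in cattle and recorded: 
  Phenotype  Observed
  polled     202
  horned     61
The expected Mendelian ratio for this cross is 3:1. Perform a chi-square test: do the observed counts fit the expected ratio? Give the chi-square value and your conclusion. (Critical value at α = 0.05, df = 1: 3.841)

Under the 3:1 hypothesis (Σ ratio = 4, N = 263):
  polled: 263 × 3/4 = 197.25
  horned: 263 × 1/4 = 65.75
χ² = Σ (O − E)² / E
  polled: (202 − 197.25)² / 197.25 = 0.1144
  horned: (61 − 65.75)² / 65.75 = 0.3432
χ² = 0.1144 + 0.3432 = 0.4576 ≈ 0.458
Degrees of freedom = 2 − 1 = 1; critical value at α = 0.05 is 3.841.
Since 0.458 < 3.841, we fail to reject the null hypothesis — the data are consistent with the 3:1 ratio.

0.458; consistent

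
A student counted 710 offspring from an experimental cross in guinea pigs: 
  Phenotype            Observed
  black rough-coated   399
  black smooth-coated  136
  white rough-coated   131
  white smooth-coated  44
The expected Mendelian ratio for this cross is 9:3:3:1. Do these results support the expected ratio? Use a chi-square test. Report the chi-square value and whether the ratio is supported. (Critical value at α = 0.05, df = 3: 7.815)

0.100; consistent

The 9:3:3:1 ratio has 16 parts, so with N = 710 the expected counts are:
  black rough-coated: 710 × 9/16 = 399.375
  black smooth-coated: 710 × 3/16 = 133.125
  white rough-coated: 710 × 3/16 = 133.125
  white smooth-coated: 710 × 1/16 = 44.375
χ² = Σ (O − E)² / E
  black rough-coated: (399 − 399.375)² / 399.375 = 0.0004
  black smooth-coated: (136 − 133.125)² / 133.125 = 0.0621
  white rough-coated: (131 − 133.125)² / 133.125 = 0.0339
  white smooth-coated: (44 − 44.375)² / 44.375 = 0.0032
χ² = 0.0004 + 0.0621 + 0.0339 + 0.0032 = 0.0996 ≈ 0.100
Degrees of freedom = 4 − 1 = 3; critical value at α = 0.05 is 7.815.
Since 0.100 < 7.815, we fail to reject the null hypothesis — the data are consistent with the 9:3:3:1 ratio.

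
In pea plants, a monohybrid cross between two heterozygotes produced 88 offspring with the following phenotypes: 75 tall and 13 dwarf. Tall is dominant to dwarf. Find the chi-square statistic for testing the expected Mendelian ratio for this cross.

4.909

For a monohybrid cross between heterozygotes with complete dominance, the expected phenotypic ratio is 3:1.
Expected counts for N = 88 under a 3:1 ratio (total parts = 4):
  tall: 88 × 3/4 = 66
  dwarf: 88 × 1/4 = 22
χ² = Σ (O − E)² / E
  tall: (75 − 66)² / 66 = 1.2273
  dwarf: (13 − 22)² / 22 = 3.6818
χ² = 1.2273 + 3.6818 = 4.9091 ≈ 4.909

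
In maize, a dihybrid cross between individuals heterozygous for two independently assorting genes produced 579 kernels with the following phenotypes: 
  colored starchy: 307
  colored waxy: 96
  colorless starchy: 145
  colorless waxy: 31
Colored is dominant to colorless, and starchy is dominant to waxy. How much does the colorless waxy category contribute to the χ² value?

A dihybrid F₂ with independent assortment and complete dominance at both loci gives a 9:3:3:1 phenotypic ratio.
Total ratio parts = 16. Expected numbers out of 579:
  colored starchy: 579 × 9/16 = 325.6875
  colored waxy: 579 × 3/16 = 108.5625
  colorless starchy: 579 × 3/16 = 108.5625
  colorless waxy: 579 × 1/16 = 36.1875
Contribution of colorless waxy: (31 − 36.1875)² / 36.1875 = 0.7436

0.744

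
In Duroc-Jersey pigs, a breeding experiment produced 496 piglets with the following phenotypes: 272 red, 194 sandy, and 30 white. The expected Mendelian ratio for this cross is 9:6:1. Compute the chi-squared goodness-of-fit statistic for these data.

Under the 9:6:1 hypothesis (Σ ratio = 16, N = 496):
  red: 496 × 9/16 = 279
  sandy: 496 × 6/16 = 186
  white: 496 × 1/16 = 31
χ² = Σ (O − E)² / E
  red: (272 − 279)² / 279 = 0.1756
  sandy: (194 − 186)² / 186 = 0.3441
  white: (30 − 31)² / 31 = 0.0323
χ² = 0.1756 + 0.3441 + 0.0323 = 0.552

0.552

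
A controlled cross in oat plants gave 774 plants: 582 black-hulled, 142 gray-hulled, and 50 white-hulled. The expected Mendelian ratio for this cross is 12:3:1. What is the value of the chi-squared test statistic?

Total ratio parts = 16. Expected numbers out of 774:
  black-hulled: 774 × 12/16 = 580.5
  gray-hulled: 774 × 3/16 = 145.125
  white-hulled: 774 × 1/16 = 48.375
χ² = Σ (O − E)² / E
  black-hulled: (582 − 580.5)² / 580.5 = 0.0039
  gray-hulled: (142 − 145.125)² / 145.125 = 0.0673
  white-hulled: (50 − 48.375)² / 48.375 = 0.0546
χ² = 0.0039 + 0.0673 + 0.0546 = 0.1258 ≈ 0.126

0.126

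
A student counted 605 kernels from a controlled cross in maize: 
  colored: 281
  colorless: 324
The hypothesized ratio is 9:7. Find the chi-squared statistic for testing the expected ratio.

The 9:7 ratio has 16 parts, so with N = 605 the expected counts are:
  colored: 605 × 9/16 = 340.3125
  colorless: 605 × 7/16 = 264.6875
χ² = Σ (O − E)² / E
  colored: (281 − 340.3125)² / 340.3125 = 10.3375
  colorless: (324 − 264.6875)² / 264.6875 = 13.2910
χ² = 10.3375 + 13.2910 = 23.6285 ≈ 23.629

23.629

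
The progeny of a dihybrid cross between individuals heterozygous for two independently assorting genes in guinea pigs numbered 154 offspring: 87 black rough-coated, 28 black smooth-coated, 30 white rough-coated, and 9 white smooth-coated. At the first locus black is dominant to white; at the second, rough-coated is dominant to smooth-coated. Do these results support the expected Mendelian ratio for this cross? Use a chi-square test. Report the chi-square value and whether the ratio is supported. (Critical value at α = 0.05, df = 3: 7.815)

A dihybrid F₂ with independent assortment and complete dominance at both loci gives a 9:3:3:1 phenotypic ratio.
The 9:3:3:1 ratio has 16 parts, so with N = 154 the expected counts are:
  black rough-coated: 154 × 9/16 = 86.625
  black smooth-coated: 154 × 3/16 = 28.875
  white rough-coated: 154 × 3/16 = 28.875
  white smooth-coated: 154 × 1/16 = 9.625
χ² = Σ (O − E)² / E
  black rough-coated: (87 − 86.625)² / 86.625 = 0.0016
  black smooth-coated: (28 − 28.875)² / 28.875 = 0.0265
  white rough-coated: (30 − 28.875)² / 28.875 = 0.0438
  white smooth-coated: (9 − 9.625)² / 9.625 = 0.0406
χ² = 0.0016 + 0.0265 + 0.0438 + 0.0406 = 0.1125 ≈ 0.113
Degrees of freedom = 4 − 1 = 3; critical value at α = 0.05 is 7.815.
Since 0.113 < 7.815, we fail to reject the null hypothesis — the data are consistent with the 9:3:3:1 ratio.

0.113; consistent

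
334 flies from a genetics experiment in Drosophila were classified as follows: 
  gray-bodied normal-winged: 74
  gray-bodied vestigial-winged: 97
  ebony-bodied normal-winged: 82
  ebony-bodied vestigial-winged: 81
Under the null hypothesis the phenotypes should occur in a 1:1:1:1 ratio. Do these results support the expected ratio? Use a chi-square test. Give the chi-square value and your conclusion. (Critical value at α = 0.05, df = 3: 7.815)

The 1:1:1:1 ratio has 4 parts, so with N = 334 the expected counts are:
  gray-bodied normal-winged: 334 × 1/4 = 83.5
  gray-bodied vestigial-winged: 334 × 1/4 = 83.5
  ebony-bodied normal-winged: 334 × 1/4 = 83.5
  ebony-bodied vestigial-winged: 334 × 1/4 = 83.5
χ² = Σ (O − E)² / E
  gray-bodied normal-winged: (74 − 83.5)² / 83.5 = 1.0808
  gray-bodied vestigial-winged: (97 − 83.5)² / 83.5 = 2.1826
  ebony-bodied normal-winged: (82 − 83.5)² / 83.5 = 0.0269
  ebony-bodied vestigial-winged: (81 − 83.5)² / 83.5 = 0.0749
χ² = 1.0808 + 2.1826 + 0.0269 + 0.0749 = 3.3652 ≈ 3.365
Degrees of freedom = 4 − 1 = 3; critical value at α = 0.05 is 7.815.
Since 3.365 < 7.815, we fail to reject the null hypothesis — the data are consistent with the 1:1:1:1 ratio.

3.365; consistent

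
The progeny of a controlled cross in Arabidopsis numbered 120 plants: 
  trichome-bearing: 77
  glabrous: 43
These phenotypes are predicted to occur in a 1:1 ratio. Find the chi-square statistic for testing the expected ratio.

9.633

Total ratio parts = 2. Expected numbers out of 120:
  trichome-bearing: 120 × 1/2 = 60
  glabrous: 120 × 1/2 = 60
χ² = Σ (O − E)² / E
  trichome-bearing: (77 − 60)² / 60 = 4.8167
  glabrous: (43 − 60)² / 60 = 4.8167
χ² = 4.8167 + 4.8167 = 9.6334 ≈ 9.633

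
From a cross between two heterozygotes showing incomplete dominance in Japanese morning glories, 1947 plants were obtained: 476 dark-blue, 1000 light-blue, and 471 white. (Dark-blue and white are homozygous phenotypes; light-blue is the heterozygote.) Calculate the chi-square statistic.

1.468

With incomplete dominance, a heterozygote × heterozygote cross gives a 1:2:1 phenotypic ratio.
Total ratio parts = 4. Expected numbers out of 1947:
  dark-blue: 1947 × 1/4 = 486.75
  light-blue: 1947 × 2/4 = 973.5
  white: 1947 × 1/4 = 486.75
χ² = Σ (O − E)² / E
  dark-blue: (476 − 486.75)² / 486.75 = 0.2374
  light-blue: (1000 − 973.5)² / 973.5 = 0.7214
  white: (471 − 486.75)² / 486.75 = 0.5096
χ² = 0.2374 + 0.7214 + 0.5096 = 1.4684 ≈ 1.468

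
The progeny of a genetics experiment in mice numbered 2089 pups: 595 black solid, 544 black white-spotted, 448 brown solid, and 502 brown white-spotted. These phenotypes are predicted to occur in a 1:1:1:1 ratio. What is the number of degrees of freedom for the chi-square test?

A goodness-of-fit test with 4 phenotype classes has df = 4 − 1 = 3.

3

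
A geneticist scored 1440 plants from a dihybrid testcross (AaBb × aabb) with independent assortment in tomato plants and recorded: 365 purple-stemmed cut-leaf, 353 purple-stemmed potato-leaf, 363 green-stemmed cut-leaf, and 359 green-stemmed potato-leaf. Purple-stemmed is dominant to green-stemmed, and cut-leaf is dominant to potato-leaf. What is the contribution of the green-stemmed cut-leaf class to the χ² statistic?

A dihybrid testcross with independent assortment gives a 1:1:1:1 ratio.
The 1:1:1:1 ratio has 4 parts, so with N = 1440 the expected counts are:
  purple-stemmed cut-leaf: 1440 × 1/4 = 360
  purple-stemmed potato-leaf: 1440 × 1/4 = 360
  green-stemmed cut-leaf: 1440 × 1/4 = 360
  green-stemmed potato-leaf: 1440 × 1/4 = 360
Contribution of green-stemmed cut-leaf: (363 − 360)² / 360 = 0.0250

0.025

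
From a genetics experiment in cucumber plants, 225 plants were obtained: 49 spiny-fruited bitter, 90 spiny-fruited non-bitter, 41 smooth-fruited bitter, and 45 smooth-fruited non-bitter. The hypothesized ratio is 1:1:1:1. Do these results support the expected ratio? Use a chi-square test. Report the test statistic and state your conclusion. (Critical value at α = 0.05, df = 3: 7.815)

Under the 1:1:1:1 hypothesis (Σ ratio = 4, N = 225):
  spiny-fruited bitter: 225 × 1/4 = 56.25
  spiny-fruited non-bitter: 225 × 1/4 = 56.25
  smooth-fruited bitter: 225 × 1/4 = 56.25
  smooth-fruited non-bitter: 225 × 1/4 = 56.25
χ² = Σ (O − E)² / E
  spiny-fruited bitter: (49 − 56.25)² / 56.25 = 0.9344
  spiny-fruited non-bitter: (90 − 56.25)² / 56.25 = 20.2500
  smooth-fruited bitter: (41 − 56.25)² / 56.25 = 4.1344
  smooth-fruited non-bitter: (45 − 56.25)² / 56.25 = 2.2500
χ² = 0.9344 + 20.2500 + 4.1344 + 2.2500 = 27.5688 ≈ 27.569
Degrees of freedom = 4 − 1 = 3; critical value at α = 0.05 is 7.815.
Since 27.569 > 7.815, we reject the null hypothesis — the data do not fit the 1:1:1:1 ratio.

27.569; not consistent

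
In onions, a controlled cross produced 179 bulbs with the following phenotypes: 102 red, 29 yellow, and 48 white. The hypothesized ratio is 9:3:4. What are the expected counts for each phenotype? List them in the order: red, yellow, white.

Expected counts for N = 179 under a 9:3:4 ratio (total parts = 16):
  red: 179 × 9/16 = 100.6875
  yellow: 179 × 3/16 = 33.5625
  white: 179 × 4/16 = 44.75

100.6875, 33.5625, 44.75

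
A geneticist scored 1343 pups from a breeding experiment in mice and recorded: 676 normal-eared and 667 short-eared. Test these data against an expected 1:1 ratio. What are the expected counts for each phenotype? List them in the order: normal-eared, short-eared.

The 1:1 ratio has 2 parts, so with N = 1343 the expected counts are:
  normal-eared: 1343 × 1/2 = 671.5
  short-eared: 1343 × 1/2 = 671.5

671.5, 671.5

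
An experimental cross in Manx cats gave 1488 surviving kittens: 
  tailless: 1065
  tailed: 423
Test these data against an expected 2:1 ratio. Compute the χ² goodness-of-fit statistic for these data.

Under the 2:1 hypothesis (Σ ratio = 3, N = 1488):
  tailless: 1488 × 2/3 = 992
  tailed: 1488 × 1/3 = 496
χ² = Σ (O − E)² / E
  tailless: (1065 − 992)² / 992 = 5.3720
  tailed: (423 − 496)² / 496 = 10.7440
χ² = 5.3720 + 10.7440 = 16.116

16.116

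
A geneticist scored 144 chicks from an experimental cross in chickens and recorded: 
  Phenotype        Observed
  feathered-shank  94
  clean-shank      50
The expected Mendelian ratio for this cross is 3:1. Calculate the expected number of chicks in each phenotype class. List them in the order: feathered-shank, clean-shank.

108, 36

Total ratio parts = 4. Expected numbers out of 144:
  feathered-shank: 144 × 3/4 = 108
  clean-shank: 144 × 1/4 = 36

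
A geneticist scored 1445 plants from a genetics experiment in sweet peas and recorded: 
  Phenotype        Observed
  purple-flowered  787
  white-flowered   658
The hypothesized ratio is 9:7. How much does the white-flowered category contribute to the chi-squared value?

Under the 9:7 hypothesis (Σ ratio = 16, N = 1445):
  purple-flowered: 1445 × 9/16 = 812.8125
  white-flowered: 1445 × 7/16 = 632.1875
Contribution of white-flowered: (658 − 632.1875)² / 632.1875 = 1.0539

1.054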